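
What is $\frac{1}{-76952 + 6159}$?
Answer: $- \frac{1}{70793} \approx -1.4126 \cdot 10^{-5}$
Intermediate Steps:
$\frac{1}{-76952 + 6159} = \frac{1}{-70793} = - \frac{1}{70793}$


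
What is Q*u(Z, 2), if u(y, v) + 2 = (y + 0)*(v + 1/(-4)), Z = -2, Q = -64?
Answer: 352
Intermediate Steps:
u(y, v) = -2 + y*(-1/4 + v) (u(y, v) = -2 + (y + 0)*(v + 1/(-4)) = -2 + y*(v - 1/4) = -2 + y*(-1/4 + v))
Q*u(Z, 2) = -64*(-2 - 1/4*(-2) + 2*(-2)) = -64*(-2 + 1/2 - 4) = -64*(-11/2) = 352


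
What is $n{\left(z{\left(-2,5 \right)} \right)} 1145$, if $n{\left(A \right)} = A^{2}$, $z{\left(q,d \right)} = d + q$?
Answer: $10305$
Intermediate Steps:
$n{\left(z{\left(-2,5 \right)} \right)} 1145 = \left(5 - 2\right)^{2} \cdot 1145 = 3^{2} \cdot 1145 = 9 \cdot 1145 = 10305$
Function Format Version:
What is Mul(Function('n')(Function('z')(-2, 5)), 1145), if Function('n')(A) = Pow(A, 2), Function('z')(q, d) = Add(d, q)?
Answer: 10305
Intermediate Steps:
Mul(Function('n')(Function('z')(-2, 5)), 1145) = Mul(Pow(Add(5, -2), 2), 1145) = Mul(Pow(3, 2), 1145) = Mul(9, 1145) = 10305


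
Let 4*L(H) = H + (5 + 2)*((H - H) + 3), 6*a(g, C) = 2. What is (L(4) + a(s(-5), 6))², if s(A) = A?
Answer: 6241/144 ≈ 43.340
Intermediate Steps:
a(g, C) = ⅓ (a(g, C) = (⅙)*2 = ⅓)
L(H) = 21/4 + H/4 (L(H) = (H + (5 + 2)*((H - H) + 3))/4 = (H + 7*(0 + 3))/4 = (H + 7*3)/4 = (H + 21)/4 = (21 + H)/4 = 21/4 + H/4)
(L(4) + a(s(-5), 6))² = ((21/4 + (¼)*4) + ⅓)² = ((21/4 + 1) + ⅓)² = (25/4 + ⅓)² = (79/12)² = 6241/144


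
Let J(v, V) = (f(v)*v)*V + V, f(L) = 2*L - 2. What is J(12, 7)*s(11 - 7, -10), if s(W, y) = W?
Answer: 7420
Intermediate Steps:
f(L) = -2 + 2*L
J(v, V) = V + V*v*(-2 + 2*v) (J(v, V) = ((-2 + 2*v)*v)*V + V = (v*(-2 + 2*v))*V + V = V*v*(-2 + 2*v) + V = V + V*v*(-2 + 2*v))
J(12, 7)*s(11 - 7, -10) = (7*(1 + 2*12*(-1 + 12)))*(11 - 7) = (7*(1 + 2*12*11))*4 = (7*(1 + 264))*4 = (7*265)*4 = 1855*4 = 7420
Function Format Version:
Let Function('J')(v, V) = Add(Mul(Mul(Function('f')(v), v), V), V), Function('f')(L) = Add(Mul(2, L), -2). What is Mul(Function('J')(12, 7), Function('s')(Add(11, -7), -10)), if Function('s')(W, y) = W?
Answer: 7420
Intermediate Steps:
Function('f')(L) = Add(-2, Mul(2, L))
Function('J')(v, V) = Add(V, Mul(V, v, Add(-2, Mul(2, v)))) (Function('J')(v, V) = Add(Mul(Mul(Add(-2, Mul(2, v)), v), V), V) = Add(Mul(Mul(v, Add(-2, Mul(2, v))), V), V) = Add(Mul(V, v, Add(-2, Mul(2, v))), V) = Add(V, Mul(V, v, Add(-2, Mul(2, v)))))
Mul(Function('J')(12, 7), Function('s')(Add(11, -7), -10)) = Mul(Mul(7, Add(1, Mul(2, 12, Add(-1, 12)))), Add(11, -7)) = Mul(Mul(7, Add(1, Mul(2, 12, 11))), 4) = Mul(Mul(7, Add(1, 264)), 4) = Mul(Mul(7, 265), 4) = Mul(1855, 4) = 7420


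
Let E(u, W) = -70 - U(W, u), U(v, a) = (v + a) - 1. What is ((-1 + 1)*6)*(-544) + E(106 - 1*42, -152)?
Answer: 19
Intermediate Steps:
U(v, a) = -1 + a + v (U(v, a) = (a + v) - 1 = -1 + a + v)
E(u, W) = -69 - W - u (E(u, W) = -70 - (-1 + u + W) = -70 - (-1 + W + u) = -70 + (1 - W - u) = -69 - W - u)
((-1 + 1)*6)*(-544) + E(106 - 1*42, -152) = ((-1 + 1)*6)*(-544) + (-69 - 1*(-152) - (106 - 1*42)) = (0*6)*(-544) + (-69 + 152 - (106 - 42)) = 0*(-544) + (-69 + 152 - 1*64) = 0 + (-69 + 152 - 64) = 0 + 19 = 19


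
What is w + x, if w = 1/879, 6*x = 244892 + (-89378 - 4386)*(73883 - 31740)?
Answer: -578858324239/879 ≈ -6.5854e+8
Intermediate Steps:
x = -1975625680/3 (x = (244892 + (-89378 - 4386)*(73883 - 31740))/6 = (244892 - 93764*42143)/6 = (244892 - 3951496252)/6 = (⅙)*(-3951251360) = -1975625680/3 ≈ -6.5854e+8)
w = 1/879 ≈ 0.0011377
w + x = 1/879 - 1975625680/3 = -578858324239/879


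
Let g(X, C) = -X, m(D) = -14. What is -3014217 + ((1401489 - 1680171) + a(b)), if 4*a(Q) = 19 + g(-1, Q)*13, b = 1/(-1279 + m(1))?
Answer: -3292891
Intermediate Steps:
b = -1/1293 (b = 1/(-1279 - 14) = 1/(-1293) = -1/1293 ≈ -0.00077340)
a(Q) = 8 (a(Q) = (19 - 1*(-1)*13)/4 = (19 + 1*13)/4 = (19 + 13)/4 = (¼)*32 = 8)
-3014217 + ((1401489 - 1680171) + a(b)) = -3014217 + ((1401489 - 1680171) + 8) = -3014217 + (-278682 + 8) = -3014217 - 278674 = -3292891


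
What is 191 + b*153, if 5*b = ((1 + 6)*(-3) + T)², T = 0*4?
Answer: 68428/5 ≈ 13686.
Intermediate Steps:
T = 0
b = 441/5 (b = ((1 + 6)*(-3) + 0)²/5 = (7*(-3) + 0)²/5 = (-21 + 0)²/5 = (⅕)*(-21)² = (⅕)*441 = 441/5 ≈ 88.200)
191 + b*153 = 191 + (441/5)*153 = 191 + 67473/5 = 68428/5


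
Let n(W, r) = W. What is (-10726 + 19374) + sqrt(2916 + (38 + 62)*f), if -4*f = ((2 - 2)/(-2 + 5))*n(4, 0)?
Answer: 8702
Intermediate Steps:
f = 0 (f = -(2 - 2)/(-2 + 5)*4/4 = -0/3*4/4 = -0*(1/3)*4/4 = -0*4 = -1/4*0 = 0)
(-10726 + 19374) + sqrt(2916 + (38 + 62)*f) = (-10726 + 19374) + sqrt(2916 + (38 + 62)*0) = 8648 + sqrt(2916 + 100*0) = 8648 + sqrt(2916 + 0) = 8648 + sqrt(2916) = 8648 + 54 = 8702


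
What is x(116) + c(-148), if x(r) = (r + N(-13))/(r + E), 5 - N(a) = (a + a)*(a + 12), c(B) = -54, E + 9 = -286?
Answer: -9761/179 ≈ -54.531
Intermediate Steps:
E = -295 (E = -9 - 286 = -295)
N(a) = 5 - 2*a*(12 + a) (N(a) = 5 - (a + a)*(a + 12) = 5 - 2*a*(12 + a))
x(r) = (-21 + r)/(-295 + r) (x(r) = (r + (5 - 24*(-13) - 2*(-13)²))/(r - 295) = (r + (5 + 312 - 2*169))/(-295 + r) = (r + (5 + 312 - 338))/(-295 + r) = (r - 21)/(-295 + r) = (-21 + r)/(-295 + r))
x(116) + c(-148) = (-21 + 116)/(-295 + 116) - 54 = 95/(-179) - 54 = -1/179*95 - 54 = -95/179 - 54 = -9761/179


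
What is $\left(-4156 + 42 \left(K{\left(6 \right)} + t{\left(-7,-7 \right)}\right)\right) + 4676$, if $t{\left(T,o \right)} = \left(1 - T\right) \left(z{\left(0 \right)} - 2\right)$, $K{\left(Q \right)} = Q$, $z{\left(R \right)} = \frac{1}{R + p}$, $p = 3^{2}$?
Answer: $\frac{412}{3} \approx 137.33$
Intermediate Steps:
$p = 9$
$z{\left(R \right)} = \frac{1}{9 + R}$ ($z{\left(R \right)} = \frac{1}{R + 9} = \frac{1}{9 + R}$)
$t{\left(T,o \right)} = - \frac{17}{9} + \frac{17 T}{9}$ ($t{\left(T,o \right)} = \left(1 - T\right) \left(\frac{1}{9 + 0} - 2\right) = \left(1 - T\right) \left(\frac{1}{9} - 2\right) = \left(1 - T\right) \left(- \frac{17}{9}\right) = - \frac{17}{9} + \frac{17 T}{9}$)
$\left(-4156 + 42 \left(K{\left(6 \right)} + t{\left(-7,-7 \right)}\right)\right) + 4676 = \left(-4156 + 42 \left(6 + \left(- \frac{17}{9} + \frac{17}{9} \left(-7\right)\right)\right)\right) + 4676 = \left(-4156 + 42 \left(6 - \frac{136}{9}\right)\right) + 4676 = \left(-4156 + 42 \left(- \frac{82}{9}\right)\right) + 4676 = \left(-4156 - \frac{1148}{3}\right) + 4676 = - \frac{13616}{3} + 4676 = \frac{412}{3}$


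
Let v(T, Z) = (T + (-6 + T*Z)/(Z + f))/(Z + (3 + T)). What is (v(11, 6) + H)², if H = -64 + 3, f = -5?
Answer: 1320201/400 ≈ 3300.5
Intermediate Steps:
v(T, Z) = (T + (-6 + T*Z)/(-5 + Z))/(3 + T + Z) (v(T, Z) = (T + (-6 + T*Z)/(Z - 5))/(Z + (3 + T)) = (T + (-6 + T*Z)/(-5 + Z))/(3 + T + Z))
H = -61
(v(11, 6) + H)² = ((-6 - 5*11 + 2*11*6)/(-15 + 6² - 5*11 - 2*6 + 11*6) - 61)² = ((-6 - 55 + 132)/(-15 + 36 - 55 - 12 + 66) - 61)² = (71/20 - 61)² = (-1149/20)² = 1320201/400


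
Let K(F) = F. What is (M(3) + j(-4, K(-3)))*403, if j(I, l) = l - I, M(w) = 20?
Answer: 8463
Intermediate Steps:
(M(3) + j(-4, K(-3)))*403 = (20 + (-3 - 1*(-4)))*403 = (20 + (-3 + 4))*403 = (20 + 1)*403 = 21*403 = 8463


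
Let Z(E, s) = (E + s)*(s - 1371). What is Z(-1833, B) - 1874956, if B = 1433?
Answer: -1899756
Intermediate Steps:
Z(E, s) = (-1371 + s)*(E + s) (Z(E, s) = (E + s)*(-1371 + s) = (-1371 + s)*(E + s))
Z(-1833, B) - 1874956 = (1433**2 - 1371*(-1833) - 1371*1433 - 1833*1433) - 1874956 = (2053489 + 2513043 - 1964643 - 2626689) - 1874956 = -24800 - 1874956 = -1899756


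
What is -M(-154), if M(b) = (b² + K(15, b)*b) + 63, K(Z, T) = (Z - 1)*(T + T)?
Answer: -687827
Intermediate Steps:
K(Z, T) = 2*T*(-1 + Z) (K(Z, T) = (-1 + Z)*(2*T) = 2*T*(-1 + Z))
M(b) = 63 + 29*b² (M(b) = (b² + (2*b*(-1 + 15))*b) + 63 = (b² + (2*b*14)*b) + 63 = (b² + (28*b)*b) + 63 = (b² + 28*b²) + 63 = 29*b² + 63 = 63 + 29*b²)
-M(-154) = -(63 + 29*(-154)²) = -(63 + 29*23716) = -(63 + 687764) = -1*687827 = -687827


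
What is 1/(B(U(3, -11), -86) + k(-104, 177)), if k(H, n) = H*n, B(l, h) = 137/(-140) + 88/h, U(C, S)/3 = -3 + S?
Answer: -6020/110828211 ≈ -5.4318e-5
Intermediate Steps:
U(C, S) = -9 + 3*S (U(C, S) = 3*(-3 + S) = -9 + 3*S)
B(l, h) = -137/140 + 88/h (B(l, h) = 137*(-1/140) + 88/h = -137/140 + 88/h)
1/(B(U(3, -11), -86) + k(-104, 177)) = 1/((-137/140 + 88/(-86)) - 104*177) = 1/((-137/140 + 88*(-1/86)) - 18408) = 1/((-137/140 - 44/43) - 18408) = 1/(-12051/6020 - 18408) = 1/(-110828211/6020) = -6020/110828211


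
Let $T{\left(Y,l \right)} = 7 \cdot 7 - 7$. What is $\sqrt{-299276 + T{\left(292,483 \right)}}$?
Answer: $i \sqrt{299234} \approx 547.02 i$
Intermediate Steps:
$T{\left(Y,l \right)} = 42$ ($T{\left(Y,l \right)} = 49 - 7 = 42$)
$\sqrt{-299276 + T{\left(292,483 \right)}} = \sqrt{-299276 + 42} = \sqrt{-299234} = i \sqrt{299234}$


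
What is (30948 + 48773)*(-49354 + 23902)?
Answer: -2029058892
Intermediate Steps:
(30948 + 48773)*(-49354 + 23902) = 79721*(-25452) = -2029058892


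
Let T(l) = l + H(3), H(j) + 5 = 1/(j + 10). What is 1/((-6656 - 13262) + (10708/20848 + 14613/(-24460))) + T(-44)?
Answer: -100935977600101/2063154657603 ≈ -48.923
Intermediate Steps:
H(j) = -5 + 1/(10 + j) (H(j) = -5 + 1/(j + 10) = -5 + 1/(10 + j))
T(l) = -64/13 + l (T(l) = l + (-49 - 5*3)/(10 + 3) = l + (-49 - 15)/13 = l + (1/13)*(-64) = l - 64/13 = -64/13 + l)
1/((-6656 - 13262) + (10708/20848 + 14613/(-24460))) + T(-44) = 1/((-6656 - 13262) + (10708/20848 + 14613/(-24460))) + (-64/13 - 44) = 1/(-19918 + (10708*(1/20848) + 14613*(-1/24460))) - 636/13 = 1/(-19918 + (2677/5212 - 14613/24460)) - 636/13 = 1/(-19918 - 667721/7967845) - 636/13 = 1/(-158704204431/7967845) - 636/13 = -7967845/158704204431 - 636/13 = -100935977600101/2063154657603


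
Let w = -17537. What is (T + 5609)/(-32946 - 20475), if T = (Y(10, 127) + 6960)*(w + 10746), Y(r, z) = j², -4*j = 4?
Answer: 15755514/17807 ≈ 884.79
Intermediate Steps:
j = -1 (j = -¼*4 = -1)
Y(r, z) = 1 (Y(r, z) = (-1)² = 1)
T = -47272151 (T = (1 + 6960)*(-17537 + 10746) = 6961*(-6791) = -47272151)
(T + 5609)/(-32946 - 20475) = (-47272151 + 5609)/(-32946 - 20475) = -47266542/(-53421) = -47266542*(-1/53421) = 15755514/17807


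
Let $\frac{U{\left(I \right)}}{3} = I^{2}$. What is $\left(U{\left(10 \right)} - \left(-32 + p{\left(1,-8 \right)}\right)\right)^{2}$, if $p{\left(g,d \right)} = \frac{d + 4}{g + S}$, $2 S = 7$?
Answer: $\frac{8976016}{81} \approx 1.1082 \cdot 10^{5}$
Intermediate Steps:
$S = \frac{7}{2}$ ($S = \frac{1}{2} \cdot 7 = \frac{7}{2} \approx 3.5$)
$p{\left(g,d \right)} = \frac{4 + d}{\frac{7}{2} + g}$ ($p{\left(g,d \right)} = \frac{d + 4}{g + \frac{7}{2}} = \frac{4 + d}{\frac{7}{2} + g}$)
$U{\left(I \right)} = 3 I^{2}$
$\left(U{\left(10 \right)} - \left(-32 + p{\left(1,-8 \right)}\right)\right)^{2} = \left(3 \cdot 10^{2} + \left(32 - \frac{2 \left(4 - 8\right)}{7 + 2 \cdot 1}\right)\right)^{2} = \left(3 \cdot 100 + \left(32 - 2 \frac{1}{7 + 2} \left(-4\right)\right)\right)^{2} = \left(300 + \left(32 - 2 \cdot \frac{1}{9} \left(-4\right)\right)\right)^{2} = \left(300 + \left(32 - - \frac{8}{9}\right)\right)^{2} = \left(300 + \left(32 + \frac{8}{9}\right)\right)^{2} = \left(300 + \frac{296}{9}\right)^{2} = \left(\frac{2996}{9}\right)^{2} = \frac{8976016}{81}$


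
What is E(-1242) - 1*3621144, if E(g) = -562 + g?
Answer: -3622948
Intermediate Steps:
E(-1242) - 1*3621144 = (-562 - 1242) - 1*3621144 = -1804 - 3621144 = -3622948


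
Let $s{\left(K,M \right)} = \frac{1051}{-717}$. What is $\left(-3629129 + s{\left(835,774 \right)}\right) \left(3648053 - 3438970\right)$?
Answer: $- \frac{544052060879152}{717} \approx -7.5879 \cdot 10^{11}$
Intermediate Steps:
$s{\left(K,M \right)} = - \frac{1051}{717}$ ($s{\left(K,M \right)} = 1051 \left(- \frac{1}{717}\right) = - \frac{1051}{717}$)
$\left(-3629129 + s{\left(835,774 \right)}\right) \left(3648053 - 3438970\right) = \left(-3629129 - \frac{1051}{717}\right) \left(3648053 - 3438970\right) = \left(- \frac{2602086544}{717}\right) 209083 = - \frac{544052060879152}{717}$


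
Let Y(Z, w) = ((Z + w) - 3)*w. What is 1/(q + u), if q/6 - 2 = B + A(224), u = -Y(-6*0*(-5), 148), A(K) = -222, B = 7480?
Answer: 1/22100 ≈ 4.5249e-5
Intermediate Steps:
Y(Z, w) = w*(-3 + Z + w) (Y(Z, w) = (-3 + Z + w)*w = w*(-3 + Z + w))
u = -21460 (u = -148*(-3 - 6*0*(-5) + 148) = -148*(-3 + 0*(-5) + 148) = -148*(-3 + 0 + 148) = -148*145 = -1*21460 = -21460)
q = 43560 (q = 12 + 6*(7480 - 222) = 12 + 6*7258 = 12 + 43548 = 43560)
1/(q + u) = 1/(43560 - 21460) = 1/22100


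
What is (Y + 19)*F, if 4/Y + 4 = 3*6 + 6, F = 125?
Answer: 2400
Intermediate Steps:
Y = 1/5 (Y = 4/(-4 + (3*6 + 6)) = 4/(-4 + (18 + 6)) = 4/(-4 + 24) = 4/20 = 4*(1/20) = 1/5 ≈ 0.20000)
(Y + 19)*F = (1/5 + 19)*125 = (96/5)*125 = 2400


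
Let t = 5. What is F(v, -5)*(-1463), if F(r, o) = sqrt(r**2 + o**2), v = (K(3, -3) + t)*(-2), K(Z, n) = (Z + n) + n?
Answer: -1463*sqrt(41) ≈ -9367.8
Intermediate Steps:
K(Z, n) = Z + 2*n
v = -4 (v = ((3 + 2*(-3)) + 5)*(-2) = ((3 - 6) + 5)*(-2) = (-3 + 5)*(-2) = 2*(-2) = -4)
F(r, o) = sqrt(o**2 + r**2)
F(v, -5)*(-1463) = sqrt((-5)**2 + (-4)**2)*(-1463) = sqrt(25 + 16)*(-1463) = sqrt(41)*(-1463) = -1463*sqrt(41)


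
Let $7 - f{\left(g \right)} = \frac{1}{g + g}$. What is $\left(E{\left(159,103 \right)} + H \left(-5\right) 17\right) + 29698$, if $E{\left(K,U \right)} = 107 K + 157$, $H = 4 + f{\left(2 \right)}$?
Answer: $\frac{183817}{4} \approx 45954.0$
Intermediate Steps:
$f{\left(g \right)} = 7 - \frac{1}{2 g}$ ($f{\left(g \right)} = 7 - \frac{1}{g + g} = 7 - \frac{1}{2 g}$)
$H = \frac{43}{4}$ ($H = 4 + \left(7 - \frac{1}{2 \cdot 2}\right) = 4 + \left(7 - \frac{1}{4}\right) = 4 + \frac{27}{4} = \frac{43}{4} \approx 10.75$)
$E{\left(K,U \right)} = 157 + 107 K$
$\left(E{\left(159,103 \right)} + H \left(-5\right) 17\right) + 29698 = \left(\left(157 + 107 \cdot 159\right) + \frac{43}{4} \left(-5\right) 17\right) + 29698 = \left(\left(157 + 17013\right) - \frac{3655}{4}\right) + 29698 = \left(17170 - \frac{3655}{4}\right) + 29698 = \frac{65025}{4} + 29698 = \frac{183817}{4}$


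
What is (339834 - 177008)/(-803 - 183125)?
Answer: -81413/91964 ≈ -0.88527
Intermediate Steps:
(339834 - 177008)/(-803 - 183125) = 162826/(-183928) = 162826*(-1/183928) = -81413/91964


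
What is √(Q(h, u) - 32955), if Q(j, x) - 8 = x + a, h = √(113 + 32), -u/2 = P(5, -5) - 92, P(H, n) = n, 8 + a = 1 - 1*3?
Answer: I*√32763 ≈ 181.01*I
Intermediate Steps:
a = -10 (a = -8 + (1 - 1*3) = -8 + (1 - 3) = -8 - 2 = -10)
u = 194 (u = -2*(-5 - 92) = -2*(-97) = 194)
h = √145 ≈ 12.042
Q(j, x) = -2 + x (Q(j, x) = 8 + (x - 10) = 8 + (-10 + x) = -2 + x)
√(Q(h, u) - 32955) = √((-2 + 194) - 32955) = √(192 - 32955) = √(-32763) = I*√32763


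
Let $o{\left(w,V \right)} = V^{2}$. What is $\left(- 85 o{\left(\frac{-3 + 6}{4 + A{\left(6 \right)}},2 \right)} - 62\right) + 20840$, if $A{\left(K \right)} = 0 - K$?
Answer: $20438$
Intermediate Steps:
$A{\left(K \right)} = - K$
$\left(- 85 o{\left(\frac{-3 + 6}{4 + A{\left(6 \right)}},2 \right)} - 62\right) + 20840 = \left(- 85 \cdot 2^{2} - 62\right) + 20840 = \left(\left(-85\right) 4 - 62\right) + 20840 = \left(-340 - 62\right) + 20840 = -402 + 20840 = 20438$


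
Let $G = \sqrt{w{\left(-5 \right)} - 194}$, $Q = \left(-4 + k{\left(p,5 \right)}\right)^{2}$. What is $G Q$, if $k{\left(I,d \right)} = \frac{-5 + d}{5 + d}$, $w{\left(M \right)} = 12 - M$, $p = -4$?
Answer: $16 i \sqrt{177} \approx 212.87 i$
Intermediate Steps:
$k{\left(I,d \right)} = \frac{-5 + d}{5 + d}$
$Q = 16$ ($Q = \left(-4 + \frac{-5 + 5}{5 + 5}\right)^{2} = \left(-4 + \frac{1}{10} \cdot 0\right)^{2} = \left(-4 + 0\right)^{2} = \left(-4\right)^{2} = 16$)
$G = i \sqrt{177}$ ($G = \sqrt{\left(12 - -5\right) - 194} = \sqrt{\left(12 + 5\right) - 194} = \sqrt{17 - 194} = \sqrt{-177} = i \sqrt{177} \approx 13.304 i$)
$G Q = i \sqrt{177} \cdot 16 = 16 i \sqrt{177}$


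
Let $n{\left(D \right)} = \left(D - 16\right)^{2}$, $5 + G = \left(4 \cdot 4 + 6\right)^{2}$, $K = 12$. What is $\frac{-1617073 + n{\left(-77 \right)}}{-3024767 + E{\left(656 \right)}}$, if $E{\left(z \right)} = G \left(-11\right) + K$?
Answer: $\frac{201053}{378753} \approx 0.53083$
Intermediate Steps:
$G = 479$ ($G = -5 + \left(4 \cdot 4 + 6\right)^{2} = -5 + \left(16 + 6\right)^{2} = -5 + 22^{2} = -5 + 484 = 479$)
$n{\left(D \right)} = \left(-16 + D\right)^{2}$
$E{\left(z \right)} = -5257$ ($E{\left(z \right)} = 479 \left(-11\right) + 12 = -5269 + 12 = -5257$)
$\frac{-1617073 + n{\left(-77 \right)}}{-3024767 + E{\left(656 \right)}} = \frac{-1617073 + \left(-16 - 77\right)^{2}}{-3024767 - 5257} = \frac{-1617073 + \left(-93\right)^{2}}{-3030024} = \left(-1617073 + 8649\right) \left(- \frac{1}{3030024}\right) = \left(-1608424\right) \left(- \frac{1}{3030024}\right) = \frac{201053}{378753}$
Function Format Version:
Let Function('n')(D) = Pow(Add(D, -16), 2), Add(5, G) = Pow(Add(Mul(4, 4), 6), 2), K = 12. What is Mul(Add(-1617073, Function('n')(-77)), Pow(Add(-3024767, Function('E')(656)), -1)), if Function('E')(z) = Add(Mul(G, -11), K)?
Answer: Rational(201053, 378753) ≈ 0.53083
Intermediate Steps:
G = 479 (G = Add(-5, Pow(Add(Mul(4, 4), 6), 2)) = Add(-5, Pow(Add(16, 6), 2)) = Add(-5, Pow(22, 2)) = Add(-5, 484) = 479)
Function('n')(D) = Pow(Add(-16, D), 2)
Function('E')(z) = -5257 (Function('E')(z) = Add(Mul(479, -11), 12) = Add(-5269, 12) = -5257)
Mul(Add(-1617073, Function('n')(-77)), Pow(Add(-3024767, Function('E')(656)), -1)) = Mul(Add(-1617073, Pow(Add(-16, -77), 2)), Pow(Add(-3024767, -5257), -1)) = Mul(Add(-1617073, Pow(-93, 2)), Pow(-3030024, -1)) = Mul(Add(-1617073, 8649), Rational(-1, 3030024)) = Mul(-1608424, Rational(-1, 3030024)) = Rational(201053, 378753)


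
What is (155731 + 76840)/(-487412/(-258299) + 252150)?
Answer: 60072856729/65130580262 ≈ 0.92235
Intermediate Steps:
(155731 + 76840)/(-487412/(-258299) + 252150) = 232571/(-487412*(-1/258299) + 252150) = 232571/(487412/258299 + 252150) = 232571/(65130580262/258299) = 232571*(258299/65130580262) = 60072856729/65130580262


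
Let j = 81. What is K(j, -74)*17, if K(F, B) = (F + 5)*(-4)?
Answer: -5848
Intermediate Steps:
K(F, B) = -20 - 4*F (K(F, B) = (5 + F)*(-4) = -20 - 4*F)
K(j, -74)*17 = (-20 - 4*81)*17 = (-20 - 324)*17 = -344*17 = -5848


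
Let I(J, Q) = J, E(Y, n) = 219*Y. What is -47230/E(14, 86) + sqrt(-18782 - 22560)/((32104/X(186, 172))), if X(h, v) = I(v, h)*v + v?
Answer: -23615/1533 + 7439*I*sqrt(41342)/8026 ≈ -15.404 + 188.46*I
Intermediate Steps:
X(h, v) = v + v**2 (X(h, v) = v*v + v = v**2 + v = v + v**2)
-47230/E(14, 86) + sqrt(-18782 - 22560)/((32104/X(186, 172))) = -47230/(219*14) + sqrt(-18782 - 22560)/((32104/((172*(1 + 172))))) = -47230/3066 + sqrt(-41342)/((32104/((172*173)))) = -47230*1/3066 + (I*sqrt(41342))/((32104/29756)) = -23615/1533 + (I*sqrt(41342))/((32104*(1/29756))) = -23615/1533 + (I*sqrt(41342))/(8026/7439) = -23615/1533 + (I*sqrt(41342))*(7439/8026) = -23615/1533 + 7439*I*sqrt(41342)/8026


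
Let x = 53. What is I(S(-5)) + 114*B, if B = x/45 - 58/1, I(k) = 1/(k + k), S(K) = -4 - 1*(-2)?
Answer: -388679/60 ≈ -6478.0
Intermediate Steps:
S(K) = -2 (S(K) = -4 + 2 = -2)
I(k) = 1/(2*k)
B = -2557/45 (B = 53/45 - 58/1 = 53*(1/45) - 58*1 = 53/45 - 58 = -2557/45 ≈ -56.822)
I(S(-5)) + 114*B = (½)/(-2) + 114*(-2557/45) = (½)*(-½) - 97166/15 = -¼ - 97166/15 = -388679/60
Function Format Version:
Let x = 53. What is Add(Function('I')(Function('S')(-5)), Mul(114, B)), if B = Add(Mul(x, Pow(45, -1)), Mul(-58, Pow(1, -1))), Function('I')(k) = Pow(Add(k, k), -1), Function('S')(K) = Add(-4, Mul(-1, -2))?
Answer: Rational(-388679, 60) ≈ -6478.0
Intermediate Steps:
Function('S')(K) = -2 (Function('S')(K) = Add(-4, 2) = -2)
Function('I')(k) = Mul(Rational(1, 2), Pow(k, -1)) (Function('I')(k) = Pow(Mul(2, k), -1) = Mul(Rational(1, 2), Pow(k, -1)))
B = Rational(-2557, 45) (B = Add(Mul(53, Pow(45, -1)), Mul(-58, Pow(1, -1))) = Add(Mul(53, Rational(1, 45)), Mul(-58, 1)) = Add(Rational(53, 45), -58) = Rational(-2557, 45) ≈ -56.822)
Add(Function('I')(Function('S')(-5)), Mul(114, B)) = Add(Mul(Rational(1, 2), Pow(-2, -1)), Mul(114, Rational(-2557, 45))) = Add(Mul(Rational(1, 2), Rational(-1, 2)), Rational(-97166, 15)) = Add(Rational(-1, 4), Rational(-97166, 15)) = Rational(-388679, 60)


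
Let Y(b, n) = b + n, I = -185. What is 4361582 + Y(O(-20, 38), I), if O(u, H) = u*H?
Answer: 4360637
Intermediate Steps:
O(u, H) = H*u
4361582 + Y(O(-20, 38), I) = 4361582 + (38*(-20) - 185) = 4361582 + (-760 - 185) = 4361582 - 945 = 4360637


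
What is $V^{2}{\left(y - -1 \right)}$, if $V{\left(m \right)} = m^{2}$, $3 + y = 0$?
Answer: $16$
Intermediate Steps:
$y = -3$ ($y = -3 + 0 = -3$)
$V^{2}{\left(y - -1 \right)} = \left(\left(-3 - -1\right)^{2}\right)^{2} = \left(\left(-3 + 1\right)^{2}\right)^{2} = \left(\left(-2\right)^{2}\right)^{2} = 4^{2} = 16$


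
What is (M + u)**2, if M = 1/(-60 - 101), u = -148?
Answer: 567821241/25921 ≈ 21906.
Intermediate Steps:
M = -1/161 (M = 1/(-161) = -1/161 ≈ -0.0062112)
(M + u)**2 = (-1/161 - 148)**2 = (-23829/161)**2 = 567821241/25921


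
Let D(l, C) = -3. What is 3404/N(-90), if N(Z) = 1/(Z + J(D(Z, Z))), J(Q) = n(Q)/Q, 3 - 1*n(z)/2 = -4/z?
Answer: -2791280/9 ≈ -3.1014e+5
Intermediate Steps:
n(z) = 6 + 8/z (n(z) = 6 - (-8)/z = 6 + 8/z)
J(Q) = (6 + 8/Q)/Q
N(Z) = 1/(-10/9 + Z) (N(Z) = 1/(Z + 2*(4 + 3*(-3))/(-3)²) = 1/(Z + 2*(⅑)*(4 - 9)) = 1/(Z + 2*(⅑)*(-5)) = 1/(Z - 10/9) = 1/(-10/9 + Z))
3404/N(-90) = 3404/((9/(-10 + 9*(-90)))) = 3404/((9/(-10 - 810))) = 3404/((9/(-820))) = 3404/((9*(-1/820))) = 3404/(-9/820) = 3404*(-820/9) = -2791280/9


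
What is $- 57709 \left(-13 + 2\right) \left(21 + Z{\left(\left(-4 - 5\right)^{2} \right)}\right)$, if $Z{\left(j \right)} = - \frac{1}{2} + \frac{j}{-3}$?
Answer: $- \frac{8252387}{2} \approx -4.1262 \cdot 10^{6}$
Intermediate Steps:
$Z{\left(j \right)} = - \frac{1}{2} - \frac{j}{3}$ ($Z{\left(j \right)} = \left(-1\right) \frac{1}{2} + j \left(- \frac{1}{3}\right) = - \frac{1}{2} - \frac{j}{3}$)
$- 57709 \left(-13 + 2\right) \left(21 + Z{\left(\left(-4 - 5\right)^{2} \right)}\right) = - 57709 \left(-13 + 2\right) \left(21 - \left(\frac{1}{2} + \frac{\left(-4 - 5\right)^{2}}{3}\right)\right) = - 57709 \left(- 11 \left(21 - \left(\frac{1}{2} + \frac{\left(-9\right)^{2}}{3}\right)\right)\right) = - 57709 \left(- 11 \left(21 - \frac{55}{2}\right)\right) = - 57709 \left(\left(-11\right) \left(- \frac{13}{2}\right)\right) = \left(-57709\right) \frac{143}{2} = - \frac{8252387}{2}$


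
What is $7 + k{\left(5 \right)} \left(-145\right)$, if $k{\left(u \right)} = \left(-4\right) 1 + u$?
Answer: $-138$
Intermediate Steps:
$k{\left(u \right)} = -4 + u$
$7 + k{\left(5 \right)} \left(-145\right) = 7 + \left(-4 + 5\right) \left(-145\right) = 7 + 1 \left(-145\right) = 7 - 145 = -138$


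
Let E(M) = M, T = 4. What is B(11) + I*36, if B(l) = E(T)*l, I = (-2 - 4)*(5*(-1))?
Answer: 1124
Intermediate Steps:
I = 30 (I = -6*(-5) = 30)
B(l) = 4*l
B(11) + I*36 = 4*11 + 30*36 = 44 + 1080 = 1124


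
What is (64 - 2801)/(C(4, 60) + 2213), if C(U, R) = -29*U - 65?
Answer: -2737/2032 ≈ -1.3469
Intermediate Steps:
C(U, R) = -65 - 29*U
(64 - 2801)/(C(4, 60) + 2213) = (64 - 2801)/((-65 - 29*4) + 2213) = -2737/((-65 - 116) + 2213) = -2737/(-181 + 2213) = -2737/2032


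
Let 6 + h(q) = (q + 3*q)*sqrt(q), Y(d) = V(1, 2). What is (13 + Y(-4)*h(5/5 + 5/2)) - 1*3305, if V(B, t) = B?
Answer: -3298 + 7*sqrt(14) ≈ -3271.8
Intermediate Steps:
Y(d) = 1
h(q) = -6 + 4*q**(3/2) (h(q) = -6 + (q + 3*q)*sqrt(q) = -6 + (4*q)*sqrt(q) = -6 + 4*q**(3/2))
(13 + Y(-4)*h(5/5 + 5/2)) - 1*3305 = (13 + 1*(-6 + 4*(5/5 + 5/2)**(3/2))) - 1*3305 = (13 + 1*(-6 + 4*(5*(1/5) + 5*(1/2))**(3/2))) - 3305 = (13 + 1*(-6 + 4*(1 + 5/2)**(3/2))) - 3305 = (13 + 1*(-6 + 4*(7/2)**(3/2))) - 3305 = (13 + 1*(-6 + 4*(7*sqrt(14)/4))) - 3305 = (13 + 1*(-6 + 7*sqrt(14))) - 3305 = (13 + (-6 + 7*sqrt(14))) - 3305 = (7 + 7*sqrt(14)) - 3305 = -3298 + 7*sqrt(14)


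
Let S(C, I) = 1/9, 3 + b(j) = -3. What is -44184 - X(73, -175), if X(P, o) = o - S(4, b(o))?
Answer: -396080/9 ≈ -44009.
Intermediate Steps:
b(j) = -6 (b(j) = -3 - 3 = -6)
S(C, I) = ⅑
X(P, o) = -⅑ + o (X(P, o) = o - 1*⅑ = o - ⅑ = -⅑ + o)
-44184 - X(73, -175) = -44184 - (-⅑ - 175) = -44184 - 1*(-1576/9) = -44184 + 1576/9 = -396080/9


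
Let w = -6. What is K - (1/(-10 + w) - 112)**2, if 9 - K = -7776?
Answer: -1221889/256 ≈ -4773.0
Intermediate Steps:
K = 7785 (K = 9 - 1*(-7776) = 9 + 7776 = 7785)
K - (1/(-10 + w) - 112)**2 = 7785 - (1/(-10 - 6) - 112)**2 = 7785 - (1/(-16) - 112)**2 = 7785 - (-1/16 - 112)**2 = 7785 - (-1793/16)**2 = 7785 - 1*3214849/256 = 7785 - 3214849/256 = -1221889/256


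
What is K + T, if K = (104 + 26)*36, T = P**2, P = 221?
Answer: 53521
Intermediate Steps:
T = 48841 (T = 221**2 = 48841)
K = 4680 (K = 130*36 = 4680)
K + T = 4680 + 48841 = 53521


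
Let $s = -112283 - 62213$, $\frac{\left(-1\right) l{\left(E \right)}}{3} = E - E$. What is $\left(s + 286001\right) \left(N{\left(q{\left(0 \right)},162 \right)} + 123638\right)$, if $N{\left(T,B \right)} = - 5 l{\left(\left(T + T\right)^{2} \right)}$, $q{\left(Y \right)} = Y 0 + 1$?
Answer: $13786255190$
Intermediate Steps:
$l{\left(E \right)} = 0$ ($l{\left(E \right)} = - 3 \left(E - E\right) = \left(-3\right) 0 = 0$)
$s = -174496$
$q{\left(Y \right)} = 1$ ($q{\left(Y \right)} = 0 + 1 = 1$)
$N{\left(T,B \right)} = 0$ ($N{\left(T,B \right)} = \left(-5\right) 0 = 0$)
$\left(s + 286001\right) \left(N{\left(q{\left(0 \right)},162 \right)} + 123638\right) = \left(-174496 + 286001\right) \left(0 + 123638\right) = 111505 \cdot 123638 = 13786255190$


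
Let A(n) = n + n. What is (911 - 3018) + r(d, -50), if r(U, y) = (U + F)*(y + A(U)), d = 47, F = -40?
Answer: -1799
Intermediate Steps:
A(n) = 2*n
r(U, y) = (-40 + U)*(y + 2*U) (r(U, y) = (U - 40)*(y + 2*U) = (-40 + U)*(y + 2*U))
(911 - 3018) + r(d, -50) = (911 - 3018) + (-80*47 - 40*(-50) + 2*47**2 + 47*(-50)) = -2107 + (-3760 + 2000 + 2*2209 - 2350) = -2107 + (-3760 + 2000 + 4418 - 2350) = -2107 + 308 = -1799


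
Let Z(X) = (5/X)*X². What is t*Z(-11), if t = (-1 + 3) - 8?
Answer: 330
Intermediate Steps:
Z(X) = 5*X
t = -6 (t = 2 - 8 = -6)
t*Z(-11) = -30*(-11) = -6*(-55) = 330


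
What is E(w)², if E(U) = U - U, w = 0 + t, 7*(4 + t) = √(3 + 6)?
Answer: 0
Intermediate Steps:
t = -25/7 (t = -4 + √(3 + 6)/7 = -4 + √9/7 = -4 + (⅐)*3 = -4 + 3/7 = -25/7 ≈ -3.5714)
w = -25/7 (w = 0 - 25/7 = -25/7 ≈ -3.5714)
E(U) = 0
E(w)² = 0² = 0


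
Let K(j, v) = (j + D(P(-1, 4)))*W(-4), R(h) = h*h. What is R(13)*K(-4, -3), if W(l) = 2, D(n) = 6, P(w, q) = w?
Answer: 676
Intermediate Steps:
R(h) = h²
K(j, v) = 12 + 2*j (K(j, v) = (j + 6)*2 = (6 + j)*2 = 12 + 2*j)
R(13)*K(-4, -3) = 13²*(12 + 2*(-4)) = 169*(12 - 8) = 169*4 = 676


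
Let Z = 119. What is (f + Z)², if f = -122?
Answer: 9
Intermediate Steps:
(f + Z)² = (-122 + 119)² = (-3)² = 9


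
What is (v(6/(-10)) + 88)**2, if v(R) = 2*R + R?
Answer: 185761/25 ≈ 7430.4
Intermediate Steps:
v(R) = 3*R
(v(6/(-10)) + 88)**2 = (3*(6/(-10)) + 88)**2 = (3*(6*(-1/10)) + 88)**2 = (3*(-3/5) + 88)**2 = (-9/5 + 88)**2 = (431/5)**2 = 185761/25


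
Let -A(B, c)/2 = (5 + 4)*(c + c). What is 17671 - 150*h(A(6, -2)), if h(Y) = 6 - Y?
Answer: 27571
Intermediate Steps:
A(B, c) = -36*c (A(B, c) = -2*(5 + 4)*(c + c) = -18*2*c = -36*c)
17671 - 150*h(A(6, -2)) = 17671 - 150*(6 - (-36)*(-2)) = 17671 - 150*(6 - 1*72) = 17671 - 150*(6 - 72) = 17671 - 150*(-66) = 17671 - 1*(-9900) = 17671 + 9900 = 27571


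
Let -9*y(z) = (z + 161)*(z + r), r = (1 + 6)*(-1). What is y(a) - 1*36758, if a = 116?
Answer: -361015/9 ≈ -40113.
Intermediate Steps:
r = -7 (r = 7*(-1) = -7)
y(z) = -(-7 + z)*(161 + z)/9 (y(z) = -(z + 161)*(z - 7)/9 = -(161 + z)*(-7 + z)/9 = -(-7 + z)*(161 + z)/9)
y(a) - 1*36758 = (1127/9 - 154/9*116 - ⅑*116²) - 1*36758 = (1127/9 - 17864/9 - ⅑*13456) - 36758 = (1127/9 - 17864/9 - 13456/9) - 36758 = -30193/9 - 36758 = -361015/9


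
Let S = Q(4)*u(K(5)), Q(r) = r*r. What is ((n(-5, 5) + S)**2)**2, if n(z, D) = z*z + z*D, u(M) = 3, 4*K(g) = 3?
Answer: 5308416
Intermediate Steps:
Q(r) = r**2
K(g) = 3/4 (K(g) = (1/4)*3 = 3/4)
n(z, D) = z**2 + D*z
S = 48 (S = 4**2*3 = 16*3 = 48)
((n(-5, 5) + S)**2)**2 = ((-5*(5 - 5) + 48)**2)**2 = ((-5*0 + 48)**2)**2 = ((0 + 48)**2)**2 = (48**2)**2 = 2304**2 = 5308416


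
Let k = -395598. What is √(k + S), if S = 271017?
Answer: I*√124581 ≈ 352.96*I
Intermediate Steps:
√(k + S) = √(-395598 + 271017) = √(-124581) = I*√124581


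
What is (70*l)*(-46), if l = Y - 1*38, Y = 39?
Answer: -3220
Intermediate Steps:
l = 1 (l = 39 - 1*38 = 39 - 38 = 1)
(70*l)*(-46) = (70*1)*(-46) = 70*(-46) = -3220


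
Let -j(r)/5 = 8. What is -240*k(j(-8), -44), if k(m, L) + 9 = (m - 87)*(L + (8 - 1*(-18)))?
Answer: -546480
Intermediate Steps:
j(r) = -40 (j(r) = -5*8 = -40)
k(m, L) = -9 + (-87 + m)*(26 + L) (k(m, L) = -9 + (m - 87)*(L + (8 - 1*(-18))) = -9 + (-87 + m)*(L + (8 + 18)) = -9 + (-87 + m)*(L + 26) = -9 + (-87 + m)*(26 + L))
-240*k(j(-8), -44) = -240*(-2271 - 87*(-44) + 26*(-40) - 44*(-40)) = -240*(-2271 + 3828 - 1040 + 1760) = -240*2277 = -546480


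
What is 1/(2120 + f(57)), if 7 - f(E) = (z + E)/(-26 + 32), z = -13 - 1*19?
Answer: 6/12737 ≈ 0.00047107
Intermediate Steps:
z = -32 (z = -13 - 19 = -32)
f(E) = 37/3 - E/6 (f(E) = 7 - (-32 + E)/(-26 + 32) = 7 - (-32 + E)/6 = 7 - (-16/3 + E/6) = 7 + (16/3 - E/6) = 37/3 - E/6)
1/(2120 + f(57)) = 1/(2120 + (37/3 - 1/6*57)) = 1/(2120 + (37/3 - 19/2)) = 1/(2120 + 17/6) = 1/(12737/6) = 6/12737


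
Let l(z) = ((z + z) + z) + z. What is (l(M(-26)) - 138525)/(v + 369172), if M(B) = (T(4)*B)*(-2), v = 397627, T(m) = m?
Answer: -137693/766799 ≈ -0.17957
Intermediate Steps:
M(B) = -8*B (M(B) = (4*B)*(-2) = -8*B)
l(z) = 4*z (l(z) = (2*z + z) + z = 3*z + z = 4*z)
(l(M(-26)) - 138525)/(v + 369172) = (4*(-8*(-26)) - 138525)/(397627 + 369172) = (4*208 - 138525)/766799 = (832 - 138525)*(1/766799) = -137693*1/766799 = -137693/766799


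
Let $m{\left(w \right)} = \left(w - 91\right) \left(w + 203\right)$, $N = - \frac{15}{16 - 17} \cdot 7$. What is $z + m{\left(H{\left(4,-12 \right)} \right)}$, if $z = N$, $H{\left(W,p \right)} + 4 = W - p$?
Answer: $-16880$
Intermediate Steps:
$H{\left(W,p \right)} = -4 + W - p$ ($H{\left(W,p \right)} = -4 + \left(W - p\right) = -4 + W - p$)
$N = 105$ ($N = - \frac{15}{-1} \cdot 7 = \left(-15\right) \left(-1\right) 7 = 15 \cdot 7 = 105$)
$m{\left(w \right)} = \left(-91 + w\right) \left(203 + w\right)$
$z = 105$
$z + m{\left(H{\left(4,-12 \right)} \right)} = 105 + \left(-18473 + \left(-4 + 4 - -12\right)^{2} + 112 \left(-4 + 4 - -12\right)\right) = 105 + \left(-18473 + \left(-4 + 4 + 12\right)^{2} + 112 \left(-4 + 4 + 12\right)\right) = 105 + \left(-18473 + 12^{2} + 112 \cdot 12\right) = 105 + \left(-18473 + 144 + 1344\right) = 105 - 16985 = -16880$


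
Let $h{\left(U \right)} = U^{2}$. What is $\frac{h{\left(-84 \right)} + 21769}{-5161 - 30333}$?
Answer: $- \frac{28825}{35494} \approx -0.81211$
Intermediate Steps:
$\frac{h{\left(-84 \right)} + 21769}{-5161 - 30333} = \frac{\left(-84\right)^{2} + 21769}{-5161 - 30333} = \frac{7056 + 21769}{-35494} = 28825 \left(- \frac{1}{35494}\right) = - \frac{28825}{35494}$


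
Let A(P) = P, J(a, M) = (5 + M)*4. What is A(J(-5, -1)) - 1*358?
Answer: -342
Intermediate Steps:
J(a, M) = 20 + 4*M
A(J(-5, -1)) - 1*358 = (20 + 4*(-1)) - 1*358 = (20 - 4) - 358 = 16 - 358 = -342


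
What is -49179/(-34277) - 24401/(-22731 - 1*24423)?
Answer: 3155379643/1616297658 ≈ 1.9522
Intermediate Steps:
-49179/(-34277) - 24401/(-22731 - 1*24423) = -49179*(-1/34277) - 24401/(-22731 - 24423) = 49179/34277 - 24401/(-47154) = 49179/34277 - 24401*(-1/47154) = 49179/34277 + 24401/47154 = 3155379643/1616297658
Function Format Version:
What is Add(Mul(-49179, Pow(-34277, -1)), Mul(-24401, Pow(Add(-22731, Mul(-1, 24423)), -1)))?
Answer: Rational(3155379643, 1616297658) ≈ 1.9522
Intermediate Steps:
Add(Mul(-49179, Pow(-34277, -1)), Mul(-24401, Pow(Add(-22731, Mul(-1, 24423)), -1))) = Add(Mul(-49179, Rational(-1, 34277)), Mul(-24401, Pow(Add(-22731, -24423), -1))) = Add(Rational(49179, 34277), Mul(-24401, Pow(-47154, -1))) = Add(Rational(49179, 34277), Mul(-24401, Rational(-1, 47154))) = Add(Rational(49179, 34277), Rational(24401, 47154)) = Rational(3155379643, 1616297658)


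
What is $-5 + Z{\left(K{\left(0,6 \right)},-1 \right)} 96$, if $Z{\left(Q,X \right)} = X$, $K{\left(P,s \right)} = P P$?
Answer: $-101$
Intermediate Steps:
$K{\left(P,s \right)} = P^{2}$
$-5 + Z{\left(K{\left(0,6 \right)},-1 \right)} 96 = -5 - 96 = -101$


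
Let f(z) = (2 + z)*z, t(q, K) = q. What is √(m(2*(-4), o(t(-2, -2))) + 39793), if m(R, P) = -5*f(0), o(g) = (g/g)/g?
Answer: √39793 ≈ 199.48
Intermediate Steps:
f(z) = z*(2 + z)
o(g) = 1/g
m(R, P) = 0 (m(R, P) = -0*(2 + 0) = -0*2 = -5*0 = 0)
√(m(2*(-4), o(t(-2, -2))) + 39793) = √(0 + 39793) = √39793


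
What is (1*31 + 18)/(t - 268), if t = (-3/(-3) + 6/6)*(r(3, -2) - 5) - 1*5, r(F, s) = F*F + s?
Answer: -49/269 ≈ -0.18216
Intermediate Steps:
r(F, s) = s + F² (r(F, s) = F² + s = s + F²)
t = -1 (t = (-3/(-3) + 6/6)*((-2 + 3²) - 5) - 1*5 = (-3*(-⅓) + 6*(⅙))*((-2 + 9) - 5) - 5 = (1 + 1)*(7 - 5) - 5 = 2*2 - 5 = 4 - 5 = -1)
(1*31 + 18)/(t - 268) = (1*31 + 18)/(-1 - 268) = (31 + 18)/(-269) = 49*(-1/269) = -49/269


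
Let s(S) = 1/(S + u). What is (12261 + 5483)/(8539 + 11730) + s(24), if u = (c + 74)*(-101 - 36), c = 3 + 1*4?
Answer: 196459043/224438637 ≈ 0.87534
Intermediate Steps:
c = 7 (c = 3 + 4 = 7)
u = -11097 (u = (7 + 74)*(-101 - 36) = 81*(-137) = -11097)
s(S) = 1/(-11097 + S) (s(S) = 1/(S - 11097) = 1/(-11097 + S))
(12261 + 5483)/(8539 + 11730) + s(24) = (12261 + 5483)/(8539 + 11730) + 1/(-11097 + 24) = 17744/20269 + 1/(-11073) = 17744*(1/20269) - 1/11073 = 17744/20269 - 1/11073 = 196459043/224438637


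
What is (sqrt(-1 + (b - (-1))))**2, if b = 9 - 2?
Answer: 7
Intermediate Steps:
b = 7
(sqrt(-1 + (b - (-1))))**2 = (sqrt(-1 + (7 - (-1))))**2 = (sqrt(-1 + (7 - 1*(-1))))**2 = (sqrt(-1 + (7 + 1)))**2 = (sqrt(-1 + 8))**2 = (sqrt(7))**2 = 7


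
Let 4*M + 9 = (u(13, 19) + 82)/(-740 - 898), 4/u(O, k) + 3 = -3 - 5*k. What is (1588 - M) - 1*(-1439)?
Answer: 501155131/165438 ≈ 3029.3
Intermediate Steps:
u(O, k) = 4/(-6 - 5*k) (u(O, k) = 4/(-3 + (-3 - 5*k)) = 4/(-6 - 5*k))
M = -374305/165438 (M = -9/4 + ((-4/(6 + 5*19) + 82)/(-740 - 898))/4 = -9/4 + ((-4/(6 + 95) + 82)/(-1638))/4 = -9/4 + ((-4/101 + 82)*(-1/1638))/4 = -9/4 + ((8278/101)*(-1/1638))/4 = -9/4 + (¼)*(-4139/82719) = -9/4 - 4139/330876 = -374305/165438 ≈ -2.2625)
(1588 - M) - 1*(-1439) = (1588 - 1*(-374305/165438)) - 1*(-1439) = (1588 + 374305/165438) + 1439 = 263089849/165438 + 1439 = 501155131/165438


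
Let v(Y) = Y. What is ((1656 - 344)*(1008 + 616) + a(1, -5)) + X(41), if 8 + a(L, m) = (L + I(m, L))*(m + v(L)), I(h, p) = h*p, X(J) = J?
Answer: 2130737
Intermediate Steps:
a(L, m) = -8 + (L + m)*(L + L*m) (a(L, m) = -8 + (L + m*L)*(m + L) = -8 + (L + L*m)*(L + m) = -8 + (L + m)*(L + L*m))
((1656 - 344)*(1008 + 616) + a(1, -5)) + X(41) = ((1656 - 344)*(1008 + 616) + (-8 + 1² + 1*(-5) + 1*(-5)² - 5*1²)) + 41 = (1312*1624 + (-8 + 1 - 5 + 1*25 - 5*1)) + 41 = (2130688 + (-8 + 1 - 5 + 25 - 5)) + 41 = (2130688 + 8) + 41 = 2130696 + 41 = 2130737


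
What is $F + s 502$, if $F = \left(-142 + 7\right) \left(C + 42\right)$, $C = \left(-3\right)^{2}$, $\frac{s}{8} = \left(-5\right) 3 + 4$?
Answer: $-51061$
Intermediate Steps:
$s = -88$ ($s = 8 \left(\left(-5\right) 3 + 4\right) = 8 \left(-15 + 4\right) = 8 \left(-11\right) = -88$)
$C = 9$
$F = -6885$ ($F = \left(-142 + 7\right) \left(9 + 42\right) = \left(-135\right) 51 = -6885$)
$F + s 502 = -6885 - 44176 = -51061$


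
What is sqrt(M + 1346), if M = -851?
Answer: 3*sqrt(55) ≈ 22.249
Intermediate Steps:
sqrt(M + 1346) = sqrt(-851 + 1346) = sqrt(495) = 3*sqrt(55)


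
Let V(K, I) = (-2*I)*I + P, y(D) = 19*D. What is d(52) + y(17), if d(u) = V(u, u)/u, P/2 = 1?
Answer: 5695/26 ≈ 219.04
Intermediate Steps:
P = 2 (P = 2*1 = 2)
V(K, I) = 2 - 2*I² (V(K, I) = (-2*I)*I + 2 = -2*I² + 2 = 2 - 2*I²)
d(u) = (2 - 2*u²)/u
d(52) + y(17) = (-2*52 + 2/52) + 19*17 = (-104 + 2*(1/52)) + 323 = (-104 + 1/26) + 323 = -2703/26 + 323 = 5695/26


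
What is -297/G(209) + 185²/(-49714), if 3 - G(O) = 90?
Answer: 3929161/1441706 ≈ 2.7254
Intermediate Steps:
G(O) = -87 (G(O) = 3 - 1*90 = 3 - 90 = -87)
-297/G(209) + 185²/(-49714) = -297/(-87) + 185²/(-49714) = -297*(-1/87) + 34225*(-1/49714) = 99/29 - 34225/49714 = 3929161/1441706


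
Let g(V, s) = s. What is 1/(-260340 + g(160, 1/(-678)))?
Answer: -678/176510521 ≈ -3.8411e-6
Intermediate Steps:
1/(-260340 + g(160, 1/(-678))) = 1/(-260340 + 1/(-678)) = 1/(-260340 - 1/678) = 1/(-176510521/678) = -678/176510521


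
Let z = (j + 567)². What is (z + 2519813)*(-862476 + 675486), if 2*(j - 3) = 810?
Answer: -648937201620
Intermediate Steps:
j = 408 (j = 3 + (½)*810 = 3 + 405 = 408)
z = 950625 (z = (408 + 567)² = 975² = 950625)
(z + 2519813)*(-862476 + 675486) = (950625 + 2519813)*(-862476 + 675486) = 3470438*(-186990) = -648937201620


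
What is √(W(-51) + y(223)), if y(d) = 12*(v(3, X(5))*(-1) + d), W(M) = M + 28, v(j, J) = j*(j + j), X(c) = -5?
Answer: √2437 ≈ 49.366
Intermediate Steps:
v(j, J) = 2*j² (v(j, J) = j*(2*j) = 2*j²)
W(M) = 28 + M
y(d) = -216 + 12*d (y(d) = 12*((2*3²)*(-1) + d) = 12*((2*9)*(-1) + d) = 12*(18*(-1) + d) = 12*(-18 + d) = -216 + 12*d)
√(W(-51) + y(223)) = √((28 - 51) + (-216 + 12*223)) = √(-23 + (-216 + 2676)) = √(-23 + 2460) = √2437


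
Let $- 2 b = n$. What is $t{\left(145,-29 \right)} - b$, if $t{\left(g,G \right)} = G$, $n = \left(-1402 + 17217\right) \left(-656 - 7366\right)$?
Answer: $-63433994$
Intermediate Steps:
$n = -126867930$ ($n = 15815 \left(-8022\right) = -126867930$)
$b = 63433965$ ($b = \left(- \frac{1}{2}\right) \left(-126867930\right) = 63433965$)
$t{\left(145,-29 \right)} - b = -29 - 63433965 = -63433994$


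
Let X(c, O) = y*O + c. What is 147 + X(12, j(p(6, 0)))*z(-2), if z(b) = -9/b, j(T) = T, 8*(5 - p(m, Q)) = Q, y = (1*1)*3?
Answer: 537/2 ≈ 268.50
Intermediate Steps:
y = 3 (y = 1*3 = 3)
p(m, Q) = 5 - Q/8
X(c, O) = c + 3*O (X(c, O) = 3*O + c = c + 3*O)
147 + X(12, j(p(6, 0)))*z(-2) = 147 + (12 + 3*(5 - 1/8*0))*(-9/(-2)) = 147 + (12 + 3*(5 + 0))*(-9*(-1/2)) = 147 + (12 + 3*5)*(9/2) = 147 + (12 + 15)*(9/2) = 147 + 27*(9/2) = 147 + 243/2 = 537/2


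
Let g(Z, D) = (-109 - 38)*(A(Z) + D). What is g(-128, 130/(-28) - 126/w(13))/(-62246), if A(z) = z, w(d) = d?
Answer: -544005/1618396 ≈ -0.33614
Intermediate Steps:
g(Z, D) = -147*D - 147*Z (g(Z, D) = (-109 - 38)*(Z + D) = -147*(D + Z) = -147*D - 147*Z)
g(-128, 130/(-28) - 126/w(13))/(-62246) = (-147*(130/(-28) - 126/13) - 147*(-128))/(-62246) = (-147*(130*(-1/28) - 126*1/13) + 18816)*(-1/62246) = (-147*(-65/14 - 126/13) + 18816)*(-1/62246) = (-147*(-2609/182) + 18816)*(-1/62246) = (54789/26 + 18816)*(-1/62246) = (544005/26)*(-1/62246) = -544005/1618396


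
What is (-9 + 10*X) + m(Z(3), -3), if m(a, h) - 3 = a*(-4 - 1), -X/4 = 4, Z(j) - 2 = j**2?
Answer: -221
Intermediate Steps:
Z(j) = 2 + j**2
X = -16 (X = -4*4 = -16)
m(a, h) = 3 - 5*a (m(a, h) = 3 + a*(-4 - 1) = 3 + a*(-5) = 3 - 5*a)
(-9 + 10*X) + m(Z(3), -3) = (-9 + 10*(-16)) + (3 - 5*(2 + 3**2)) = (-9 - 160) + (3 - 5*(2 + 9)) = -169 + (3 - 5*11) = -169 + (3 - 55) = -169 - 52 = -221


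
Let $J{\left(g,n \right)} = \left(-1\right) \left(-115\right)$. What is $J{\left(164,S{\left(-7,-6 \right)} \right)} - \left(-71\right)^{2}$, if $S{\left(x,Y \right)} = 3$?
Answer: $-4926$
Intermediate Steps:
$J{\left(g,n \right)} = 115$
$J{\left(164,S{\left(-7,-6 \right)} \right)} - \left(-71\right)^{2} = 115 - \left(-71\right)^{2} = 115 - 5041 = -4926$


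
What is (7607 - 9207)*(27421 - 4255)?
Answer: -37065600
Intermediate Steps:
(7607 - 9207)*(27421 - 4255) = -1600*23166 = -37065600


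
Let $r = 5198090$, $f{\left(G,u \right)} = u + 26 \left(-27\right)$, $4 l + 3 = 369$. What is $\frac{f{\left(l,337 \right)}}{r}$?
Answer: $- \frac{73}{1039618} \approx -7.0218 \cdot 10^{-5}$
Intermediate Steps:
$l = \frac{183}{2}$ ($l = - \frac{3}{4} + \frac{1}{4} \cdot 369 = - \frac{3}{4} + \frac{369}{4} = \frac{183}{2} \approx 91.5$)
$f{\left(G,u \right)} = -702 + u$ ($f{\left(G,u \right)} = u - 702 = -702 + u$)
$\frac{f{\left(l,337 \right)}}{r} = \frac{-702 + 337}{5198090} = \left(-365\right) \frac{1}{5198090} = - \frac{73}{1039618}$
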